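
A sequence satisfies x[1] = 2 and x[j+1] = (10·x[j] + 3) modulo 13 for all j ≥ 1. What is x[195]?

12

x[1] = 2, x[2] = 10, x[3] = 12, x[4] = 6, x[5] = 11, x[6] = 9, x[7] = 2.
Since x[7] = x[1] = 2, the sequence is periodic with period 6.
(195 - 1) mod 6 = 2, so x[195] = x[3] = 12.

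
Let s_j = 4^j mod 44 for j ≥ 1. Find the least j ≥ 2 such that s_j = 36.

s_1 = 4, s_2 = 16, s_3 = 20, s_4 = 36, s_5 = 12, s_6 = 4.
The sequence repeats with period 5.
The value 36 first appears (with j ≥ 2) at s_4.

4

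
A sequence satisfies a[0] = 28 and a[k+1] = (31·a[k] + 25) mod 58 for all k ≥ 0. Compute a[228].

40

a[0] = 28; a[1] = 23; a[2] = 42; a[3] = 51; a[4] = 40; a[5] = 47; a[6] = 32; a[7] = 31; a[8] = 0; a[9] = 25; a[10] = 46; a[11] = 1; a[12] = 56; a[13] = 21; a[14] = 38; a[15] = 43; a[16] = 24; a[17] = 15; a[18] = 26; a[19] = 19; a[20] = 34; a[21] = 35; a[22] = 8; a[23] = 41; a[24] = 20; a[25] = 7; a[26] = 10; a[27] = 45; a[28] = 28.
The sequence repeats with period 28.
So a[228] = a[0 + ((228-0) mod 28)] = a[4] = 40.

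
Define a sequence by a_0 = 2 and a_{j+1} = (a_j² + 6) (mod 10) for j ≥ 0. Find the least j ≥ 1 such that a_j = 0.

1

We have a_0 = 2, a_1 = 0, a_2 = 6, a_3 = 2.
The sequence repeats with period 3.
The value 0 first appears (with j ≥ 1) at a_1.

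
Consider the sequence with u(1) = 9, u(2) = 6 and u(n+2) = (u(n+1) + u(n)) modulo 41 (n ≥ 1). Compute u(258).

15

Computing terms: u(1) = 9,  u(2) = 6,  u(3) = 15,  u(4) = 21,  u(5) = 36,  u(6) = 16,  u(7) = 11,  u(8) = 27,  u(9) = 38,  u(10) = 24,  u(11) = 21,  u(12) = 4,  u(13) = 25,  u(14) = 29,  u(15) = 13,  u(16) = 1,  u(17) = 14,  u(18) = 15,  u(19) = 29,  u(20) = 3,  u(21) = 32,  u(22) = 35,  u(23) = 26,  u(24) = 20,  u(25) = 5,  u(26) = 25,  u(27) = 30,  u(28) = 14,  u(29) = 3,  u(30) = 17,  u(31) = 20,  u(32) = 37,  u(33) = 16,  u(34) = 12,  u(35) = 28,  u(36) = 40,  u(37) = 27,  u(38) = 26,  u(39) = 12,  u(40) = 38,  u(41) = 9,  u(42) = 6.
The sequence repeats with period 40.
(258 - 1) mod 40 = 17, so u(258) = u(18) = 15.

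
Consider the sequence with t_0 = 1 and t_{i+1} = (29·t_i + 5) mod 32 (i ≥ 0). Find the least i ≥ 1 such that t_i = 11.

Listing terms: t_0 = 1, t_1 = 2, t_2 = 31, t_3 = 8, t_4 = 13, t_5 = 30, t_6 = 11, t_7 = 4, t_8 = 25, t_9 = 26, t_{10} = 23, t_{11} = 0, t_{12} = 5, t_{13} = 22, t_{14} = 3, t_{15} = 28, t_{16} = 17, t_{17} = 18, t_{18} = 15, t_{19} = 24, t_{20} = 29, t_{21} = 14, t_{22} = 27, t_{23} = 20, t_{24} = 9, t_{25} = 10, t_{26} = 7, t_{27} = 16, t_{28} = 21, t_{29} = 6, t_{30} = 19, t_{31} = 12, t_{32} = 1.
The sequence repeats with period 32.
The value 11 first appears (with i ≥ 1) at t_6.

6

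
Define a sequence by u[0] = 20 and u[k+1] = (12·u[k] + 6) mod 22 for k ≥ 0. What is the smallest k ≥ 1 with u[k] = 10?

2

u[0] = 20; u[1] = 4; u[2] = 10; u[3] = 16; u[4] = 0; u[5] = 6; u[6] = 12; u[7] = 18; u[8] = 2; u[9] = 8; u[10] = 14; u[11] = 20.
Since u[11] = u[0] = 20, the sequence is periodic with period 11.
The value 10 first appears (with k ≥ 1) at u[2].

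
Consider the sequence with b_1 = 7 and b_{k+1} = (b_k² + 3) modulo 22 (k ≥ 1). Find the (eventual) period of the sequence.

b_1 = 7,  b_2 = 8,  b_3 = 1,  b_4 = 4,  b_5 = 19,  b_6 = 12,  b_7 = 15,  b_8 = 8.
Since b_8 = b_2 = 8, the sequence is eventually periodic: after a pre-period of length 1 it cycles with period 6.

6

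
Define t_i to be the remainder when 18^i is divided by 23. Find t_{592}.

12

Listing terms: t_1 = 18, t_2 = 2, t_3 = 13, t_4 = 4, t_5 = 3, t_6 = 8, t_7 = 6, t_8 = 16, t_9 = 12, t_{10} = 9, t_{11} = 1, t_{12} = 18.
Since t_{12} = t_1 = 18, the sequence is periodic with period 11.
(592 - 1) mod 11 = 8, so t_{592} = t_9 = 12.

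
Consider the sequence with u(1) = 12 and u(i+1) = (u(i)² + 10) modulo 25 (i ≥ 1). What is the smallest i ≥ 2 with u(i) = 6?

5

Computing terms: u(1) = 12, u(2) = 4, u(3) = 1, u(4) = 11, u(5) = 6, u(6) = 21, u(7) = 1.
Since u(7) = u(3) = 1, the sequence is eventually periodic: after a pre-period of length 2 it cycles with period 4.
The value 6 first appears (with i ≥ 2) at u(5).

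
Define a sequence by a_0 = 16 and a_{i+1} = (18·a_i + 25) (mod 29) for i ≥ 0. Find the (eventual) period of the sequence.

Listing terms: a_0 = 16; a_1 = 23; a_2 = 4; a_3 = 10; a_4 = 2; a_5 = 3; a_6 = 21; a_7 = 26; a_8 = 0; a_9 = 25; a_{10} = 11; a_{11} = 20; a_{12} = 8; a_{13} = 24; a_{14} = 22; a_{15} = 15; a_{16} = 5; a_{17} = 28; a_{18} = 7; a_{19} = 6; a_{20} = 17; a_{21} = 12; a_{22} = 9; a_{23} = 13; a_{24} = 27; a_{25} = 18; a_{26} = 1; a_{27} = 14; a_{28} = 16.
Since a_{28} = a_0 = 16, the sequence is periodic with period 28.

28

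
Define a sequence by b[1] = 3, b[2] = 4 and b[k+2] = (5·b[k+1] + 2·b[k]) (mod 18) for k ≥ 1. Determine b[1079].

b[1] = 3; b[2] = 4; b[3] = 8; b[4] = 12; b[5] = 4; b[6] = 8.
Since (b[5], b[6]) = (b[2], b[3]) = (4, 8) (two consecutive terms determine the rest), the sequence is eventually periodic: after a pre-period of length 1 it cycles with period 3.
For k ≥ 2, b[k] depends only on (k - 2) mod 3. (1079 - 2) mod 3 = 0, so b[1079] = b[2] = 4.

4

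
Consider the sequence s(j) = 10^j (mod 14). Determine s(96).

Listing terms: s(1) = 10,  s(2) = 2,  s(3) = 6,  s(4) = 4,  s(5) = 12,  s(6) = 8,  s(7) = 10.
The sequence repeats with period 6.
So s(96) = s(1 + ((96-1) mod 6)) = s(6) = 8.

8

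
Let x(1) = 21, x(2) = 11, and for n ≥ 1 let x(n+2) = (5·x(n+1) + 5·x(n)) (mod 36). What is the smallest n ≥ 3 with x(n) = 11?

11

Computing terms: x(1) = 21,  x(2) = 11,  x(3) = 16,  x(4) = 27,  x(5) = 35,  x(6) = 22,  x(7) = 33,  x(8) = 23,  x(9) = 28,  x(10) = 3,  x(11) = 11,  x(12) = 34,  x(13) = 9,  x(14) = 35,  x(15) = 4,  x(16) = 15,  x(17) = 23,  x(18) = 10,  x(19) = 21,  x(20) = 11.
The sequence repeats with period 18.
The value 11 first appears (with n ≥ 3) at x(11).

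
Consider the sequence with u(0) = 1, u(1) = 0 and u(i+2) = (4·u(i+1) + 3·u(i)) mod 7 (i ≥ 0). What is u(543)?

4

Computing terms: u(0) = 1; u(1) = 0; u(2) = 3; u(3) = 5; u(4) = 1; u(5) = 5; u(6) = 2; u(7) = 2; u(8) = 0; u(9) = 6; u(10) = 3; u(11) = 2; u(12) = 3; u(13) = 4; u(14) = 4; u(15) = 0; u(16) = 5; u(17) = 6; u(18) = 4; u(19) = 6; u(20) = 1; u(21) = 1; u(22) = 0.
The sequence repeats with period 21.
(543 - 0) mod 21 = 18, so u(543) = u(18) = 4.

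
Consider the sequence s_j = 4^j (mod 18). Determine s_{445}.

4

s_1 = 4,  s_2 = 16,  s_3 = 10,  s_4 = 4.
Since s_4 = s_1 = 4, the sequence is periodic with period 3.
So s_{445} = s_{1 + ((445-1) mod 3)} = s_1 = 4.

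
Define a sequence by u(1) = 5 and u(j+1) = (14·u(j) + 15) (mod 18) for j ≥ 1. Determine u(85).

5

Computing terms: u(1) = 5,  u(2) = 13,  u(3) = 17,  u(4) = 1,  u(5) = 11,  u(6) = 7,  u(7) = 5.
The sequence repeats with period 6.
So u(85) = u(1 + ((85-1) mod 6)) = u(1) = 5.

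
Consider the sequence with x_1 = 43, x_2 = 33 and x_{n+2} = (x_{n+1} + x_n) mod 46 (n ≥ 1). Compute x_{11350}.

17

We have x_1 = 43,  x_2 = 33,  x_3 = 30,  x_4 = 17,  x_5 = 1,  x_6 = 18,  x_7 = 19,  x_8 = 37,  x_9 = 10,  x_{10} = 1,  x_{11} = 11,  x_{12} = 12,  x_{13} = 23,  x_{14} = 35,  x_{15} = 12,  x_{16} = 1,  x_{17} = 13,  x_{18} = 14,  x_{19} = 27,  x_{20} = 41,  x_{21} = 22,  x_{22} = 17,  x_{23} = 39,  x_{24} = 10,  x_{25} = 3,  x_{26} = 13,  x_{27} = 16,  x_{28} = 29,  x_{29} = 45,  x_{30} = 28,  x_{31} = 27,  x_{32} = 9,  x_{33} = 36,  x_{34} = 45,  x_{35} = 35,  x_{36} = 34,  x_{37} = 23,  x_{38} = 11,  x_{39} = 34,  x_{40} = 45,  x_{41} = 33,  x_{42} = 32,  x_{43} = 19,  x_{44} = 5,  x_{45} = 24,  x_{46} = 29,  x_{47} = 7,  x_{48} = 36,  x_{49} = 43,  x_{50} = 33.
Since (x_{49}, x_{50}) = (x_1, x_2) = (43, 33) (two consecutive terms determine the rest), the sequence is periodic with period 48.
(11350 - 1) mod 48 = 21, so x_{11350} = x_{22} = 17.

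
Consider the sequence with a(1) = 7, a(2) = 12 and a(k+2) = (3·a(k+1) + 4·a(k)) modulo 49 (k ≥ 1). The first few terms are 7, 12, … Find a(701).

a(1) = 7,  a(2) = 12,  a(3) = 15,  a(4) = 44,  a(5) = 45,  a(6) = 17,  a(7) = 35,  a(8) = 26,  a(9) = 22,  a(10) = 23,  a(11) = 10,  a(12) = 24,  a(13) = 14,  a(14) = 40,  a(15) = 29,  a(16) = 2,  a(17) = 24,  a(18) = 31,  a(19) = 42,  a(20) = 5,  a(21) = 36,  a(22) = 30,  a(23) = 38,  a(24) = 38,  a(25) = 21,  a(26) = 19,  a(27) = 43,  a(28) = 9,  a(29) = 3,  a(30) = 45,  a(31) = 0,  a(32) = 33,  a(33) = 1,  a(34) = 37,  a(35) = 17,  a(36) = 3,  a(37) = 28,  a(38) = 47,  a(39) = 8,  a(40) = 16,  a(41) = 31,  a(42) = 10,  a(43) = 7,  a(44) = 12.
The sequence repeats with period 42.
(701 - 1) mod 42 = 28, so a(701) = a(29) = 3.

3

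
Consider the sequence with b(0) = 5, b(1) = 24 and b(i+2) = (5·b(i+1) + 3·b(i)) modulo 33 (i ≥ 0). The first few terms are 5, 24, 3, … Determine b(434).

15

We have b(0) = 5; b(1) = 24; b(2) = 3; b(3) = 21; b(4) = 15; b(5) = 6; b(6) = 9; b(7) = 30; b(8) = 12; b(9) = 18; b(10) = 27; b(11) = 24; b(12) = 3.
Since (b(11), b(12)) = (b(1), b(2)) = (24, 3) (two consecutive terms determine the rest), the sequence is eventually periodic: after a pre-period of length 1 it cycles with period 10.
For i ≥ 1, b(i) depends only on (i - 1) mod 10. (434 - 1) mod 10 = 3, so b(434) = b(4) = 15.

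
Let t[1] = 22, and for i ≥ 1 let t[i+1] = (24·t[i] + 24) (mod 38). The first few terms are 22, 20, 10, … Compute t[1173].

10

Computing terms: t[1] = 22, t[2] = 20, t[3] = 10, t[4] = 36, t[5] = 14, t[6] = 18, t[7] = 0, t[8] = 24, t[9] = 30, t[10] = 22.
The sequence repeats with period 9.
So t[1173] = t[1 + ((1173-1) mod 9)] = t[3] = 10.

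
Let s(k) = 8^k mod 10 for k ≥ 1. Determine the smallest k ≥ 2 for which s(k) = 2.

3

We have s(1) = 8; s(2) = 4; s(3) = 2; s(4) = 6; s(5) = 8.
The sequence repeats with period 4.
The value 2 first appears (with k ≥ 2) at s(3).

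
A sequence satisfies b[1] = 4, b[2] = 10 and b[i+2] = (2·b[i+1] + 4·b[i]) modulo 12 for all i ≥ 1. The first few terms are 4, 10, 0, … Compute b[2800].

8

Computing terms: b[1] = 4,  b[2] = 10,  b[3] = 0,  b[4] = 4,  b[5] = 8,  b[6] = 8,  b[7] = 0,  b[8] = 8,  b[9] = 4,  b[10] = 4,  b[11] = 0,  b[12] = 4.
Since (b[11], b[12]) = (b[3], b[4]) = (0, 4) (two consecutive terms determine the rest), the sequence is eventually periodic: after a pre-period of length 2 it cycles with period 8.
For i ≥ 3, b[i] depends only on (i - 3) mod 8. (2800 - 3) mod 8 = 5, so b[2800] = b[8] = 8.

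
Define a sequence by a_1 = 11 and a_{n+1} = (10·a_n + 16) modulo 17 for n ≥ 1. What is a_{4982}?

5

Computing terms: a_1 = 11, a_2 = 7, a_3 = 1, a_4 = 9, a_5 = 4, a_6 = 5, a_7 = 15, a_8 = 13, a_9 = 10, a_{10} = 14, a_{11} = 3, a_{12} = 12, a_{13} = 0, a_{14} = 16, a_{15} = 6, a_{16} = 8, a_{17} = 11.
The sequence repeats with period 16.
(4982 - 1) mod 16 = 5, so a_{4982} = a_6 = 5.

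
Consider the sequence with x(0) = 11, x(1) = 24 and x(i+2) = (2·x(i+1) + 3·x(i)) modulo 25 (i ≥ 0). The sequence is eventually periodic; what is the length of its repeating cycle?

x(0) = 11, x(1) = 24, x(2) = 6, x(3) = 9, x(4) = 11, x(5) = 24.
Since (x(4), x(5)) = (x(0), x(1)) = (11, 24) (two consecutive terms determine the rest), the sequence is periodic with period 4.

4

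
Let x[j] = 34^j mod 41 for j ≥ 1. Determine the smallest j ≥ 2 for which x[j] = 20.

Listing terms: x[1] = 34, x[2] = 8, x[3] = 26, x[4] = 23, x[5] = 3, x[6] = 20, x[7] = 24, x[8] = 37, x[9] = 28, x[10] = 9, x[11] = 19, x[12] = 31, x[13] = 29, x[14] = 2, x[15] = 27, x[16] = 16, x[17] = 11, x[18] = 5, x[19] = 6, x[20] = 40, x[21] = 7, x[22] = 33, x[23] = 15, x[24] = 18, x[25] = 38, x[26] = 21, x[27] = 17, x[28] = 4, x[29] = 13, x[30] = 32, x[31] = 22, x[32] = 10, x[33] = 12, x[34] = 39, x[35] = 14, x[36] = 25, x[37] = 30, x[38] = 36, x[39] = 35, x[40] = 1, x[41] = 34.
Since x[41] = x[1] = 34, the sequence is periodic with period 40.
The value 20 first appears (with j ≥ 2) at x[6].

6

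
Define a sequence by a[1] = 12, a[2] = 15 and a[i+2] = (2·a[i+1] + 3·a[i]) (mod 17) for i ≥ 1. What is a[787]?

15

Computing terms: a[1] = 12,  a[2] = 15,  a[3] = 15,  a[4] = 7,  a[5] = 8,  a[6] = 3,  a[7] = 13,  a[8] = 1,  a[9] = 7,  a[10] = 0,  a[11] = 4,  a[12] = 8,  a[13] = 11,  a[14] = 12,  a[15] = 6,  a[16] = 14,  a[17] = 12,  a[18] = 15.
Since (a[17], a[18]) = (a[1], a[2]) = (12, 15) (two consecutive terms determine the rest), the sequence is periodic with period 16.
So a[787] = a[1 + ((787-1) mod 16)] = a[3] = 15.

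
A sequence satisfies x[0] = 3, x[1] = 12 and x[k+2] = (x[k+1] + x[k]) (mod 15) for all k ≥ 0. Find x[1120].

We have x[0] = 3, x[1] = 12, x[2] = 0, x[3] = 12, x[4] = 12, x[5] = 9, x[6] = 6, x[7] = 0, x[8] = 6, x[9] = 6, x[10] = 12, x[11] = 3, x[12] = 0, x[13] = 3, x[14] = 3, x[15] = 6, x[16] = 9, x[17] = 0, x[18] = 9, x[19] = 9, x[20] = 3, x[21] = 12.
The sequence repeats with period 20.
So x[1120] = x[0 + ((1120-0) mod 20)] = x[0] = 3.

3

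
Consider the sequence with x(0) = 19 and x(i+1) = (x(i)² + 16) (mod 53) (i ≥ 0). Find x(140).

Listing terms: x(0) = 19, x(1) = 6, x(2) = 52, x(3) = 17, x(4) = 40, x(5) = 26, x(6) = 3, x(7) = 25, x(8) = 5, x(9) = 41, x(10) = 1, x(11) = 17.
Since x(11) = x(3) = 17, the sequence is eventually periodic: after a pre-period of length 3 it cycles with period 8.
For i ≥ 3, x(i) depends only on (i - 3) mod 8. (140 - 3) mod 8 = 1, so x(140) = x(4) = 40.

40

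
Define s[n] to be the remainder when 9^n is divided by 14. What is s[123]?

1

We have s[1] = 9; s[2] = 11; s[3] = 1; s[4] = 9.
Since s[4] = s[1] = 9, the sequence is periodic with period 3.
(123 - 1) mod 3 = 2, so s[123] = s[3] = 1.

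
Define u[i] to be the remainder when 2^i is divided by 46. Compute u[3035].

Listing terms: u[1] = 2, u[2] = 4, u[3] = 8, u[4] = 16, u[5] = 32, u[6] = 18, u[7] = 36, u[8] = 26, u[9] = 6, u[10] = 12, u[11] = 24, u[12] = 2.
The sequence repeats with period 11.
(3035 - 1) mod 11 = 9, so u[3035] = u[10] = 12.

12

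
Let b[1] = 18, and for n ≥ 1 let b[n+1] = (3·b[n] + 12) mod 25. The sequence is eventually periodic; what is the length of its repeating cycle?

We have b[1] = 18,  b[2] = 16,  b[3] = 10,  b[4] = 17,  b[5] = 13,  b[6] = 1,  b[7] = 15,  b[8] = 7,  b[9] = 8,  b[10] = 11,  b[11] = 20,  b[12] = 22,  b[13] = 3,  b[14] = 21,  b[15] = 0,  b[16] = 12,  b[17] = 23,  b[18] = 6,  b[19] = 5,  b[20] = 2,  b[21] = 18.
The sequence repeats with period 20.

20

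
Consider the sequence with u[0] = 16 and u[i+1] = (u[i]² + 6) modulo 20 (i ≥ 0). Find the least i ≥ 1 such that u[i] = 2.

1

Computing terms: u[0] = 16, u[1] = 2, u[2] = 10, u[3] = 6, u[4] = 2.
Since u[4] = u[1] = 2, the sequence is eventually periodic: after a pre-period of length 1 it cycles with period 3.
The value 2 first appears (with i ≥ 1) at u[1].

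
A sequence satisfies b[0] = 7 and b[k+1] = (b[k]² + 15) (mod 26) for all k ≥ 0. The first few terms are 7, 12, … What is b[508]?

19

b[0] = 7; b[1] = 12; b[2] = 3; b[3] = 24; b[4] = 19; b[5] = 12.
Since b[5] = b[1] = 12, the sequence is eventually periodic: after a pre-period of length 1 it cycles with period 4.
For k ≥ 1, b[k] depends only on (k - 1) mod 4. (508 - 1) mod 4 = 3, so b[508] = b[4] = 19.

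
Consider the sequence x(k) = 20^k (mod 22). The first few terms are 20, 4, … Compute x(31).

Listing terms: x(1) = 20,  x(2) = 4,  x(3) = 14,  x(4) = 16,  x(5) = 12,  x(6) = 20.
The sequence repeats with period 5.
(31 - 1) mod 5 = 0, so x(31) = x(1) = 20.

20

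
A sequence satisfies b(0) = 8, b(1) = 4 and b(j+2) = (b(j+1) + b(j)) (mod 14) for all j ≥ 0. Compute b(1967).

b(0) = 8, b(1) = 4, b(2) = 12, b(3) = 2, b(4) = 0, b(5) = 2, b(6) = 2, b(7) = 4, b(8) = 6, b(9) = 10, b(10) = 2, b(11) = 12, b(12) = 0, b(13) = 12, b(14) = 12, b(15) = 10, b(16) = 8, b(17) = 4.
Since (b(16), b(17)) = (b(0), b(1)) = (8, 4) (two consecutive terms determine the rest), the sequence is periodic with period 16.
So b(1967) = b(0 + ((1967-0) mod 16)) = b(15) = 10.

10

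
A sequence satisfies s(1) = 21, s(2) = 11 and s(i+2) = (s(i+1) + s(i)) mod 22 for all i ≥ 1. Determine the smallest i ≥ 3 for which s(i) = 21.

s(1) = 21,  s(2) = 11,  s(3) = 10,  s(4) = 21,  s(5) = 9,  s(6) = 8,  s(7) = 17,  s(8) = 3,  s(9) = 20,  s(10) = 1,  s(11) = 21,  s(12) = 0,  s(13) = 21,  s(14) = 21,  s(15) = 20,  s(16) = 19,  s(17) = 17,  s(18) = 14,  s(19) = 9,  s(20) = 1,  s(21) = 10,  s(22) = 11,  s(23) = 21,  s(24) = 10,  s(25) = 9,  s(26) = 19,  s(27) = 6,  s(28) = 3,  s(29) = 9,  s(30) = 12,  s(31) = 21,  s(32) = 11.
The sequence repeats with period 30.
The value 21 first appears (with i ≥ 3) at s(4).

4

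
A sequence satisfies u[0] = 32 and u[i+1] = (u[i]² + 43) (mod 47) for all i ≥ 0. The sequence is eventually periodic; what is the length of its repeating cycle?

u[0] = 32; u[1] = 33; u[2] = 4; u[3] = 12; u[4] = 46; u[5] = 44; u[6] = 5; u[7] = 21; u[8] = 14; u[9] = 4.
Since u[9] = u[2] = 4, the sequence is eventually periodic: after a pre-period of length 2 it cycles with period 7.

7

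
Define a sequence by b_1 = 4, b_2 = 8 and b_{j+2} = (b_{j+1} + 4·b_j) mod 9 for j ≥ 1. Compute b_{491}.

6

Computing terms: b_1 = 4; b_2 = 8; b_3 = 6; b_4 = 2; b_5 = 8; b_6 = 7; b_7 = 3; b_8 = 4; b_9 = 7; b_{10} = 5; b_{11} = 6; b_{12} = 8; b_{13} = 5; b_{14} = 1; b_{15} = 3; b_{16} = 7; b_{17} = 1; b_{18} = 2; b_{19} = 6; b_{20} = 5; b_{21} = 2; b_{22} = 4; b_{23} = 3; b_{24} = 1; b_{25} = 4; b_{26} = 8.
Since (b_{25}, b_{26}) = (b_1, b_2) = (4, 8) (two consecutive terms determine the rest), the sequence is periodic with period 24.
So b_{491} = b_{1 + ((491-1) mod 24)} = b_{11} = 6.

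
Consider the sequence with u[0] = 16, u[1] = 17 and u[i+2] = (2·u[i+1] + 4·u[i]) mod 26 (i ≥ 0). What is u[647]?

Listing terms: u[0] = 16,  u[1] = 17,  u[2] = 20,  u[3] = 4,  u[4] = 10,  u[5] = 10,  u[6] = 8,  u[7] = 4,  u[8] = 14,  u[9] = 18,  u[10] = 14,  u[11] = 22,  u[12] = 22,  u[13] = 2,  u[14] = 14,  u[15] = 10,  u[16] = 24,  u[17] = 10,  u[18] = 12,  u[19] = 12,  u[20] = 20,  u[21] = 10,  u[22] = 22,  u[23] = 6,  u[24] = 22,  u[25] = 16,  u[26] = 16,  u[27] = 18,  u[28] = 22,  u[29] = 12,  u[30] = 8,  u[31] = 12,  u[32] = 4,  u[33] = 4,  u[34] = 24,  u[35] = 12,  u[36] = 16,  u[37] = 2,  u[38] = 16,  u[39] = 14,  u[40] = 14,  u[41] = 6,  u[42] = 16,  u[43] = 4,  u[44] = 20,  u[45] = 4.
Since (u[44], u[45]) = (u[2], u[3]) = (20, 4) (two consecutive terms determine the rest), the sequence is eventually periodic: after a pre-period of length 2 it cycles with period 42.
For i ≥ 2, u[i] depends only on (i - 2) mod 42. (647 - 2) mod 42 = 15, so u[647] = u[17] = 10.

10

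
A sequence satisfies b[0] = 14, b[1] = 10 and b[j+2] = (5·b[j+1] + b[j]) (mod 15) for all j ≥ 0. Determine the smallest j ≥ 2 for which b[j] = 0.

3

Listing terms: b[0] = 14; b[1] = 10; b[2] = 4; b[3] = 0; b[4] = 4; b[5] = 5; b[6] = 14; b[7] = 0; b[8] = 14; b[9] = 10.
The sequence repeats with period 8.
The value 0 first appears (with j ≥ 2) at b[3].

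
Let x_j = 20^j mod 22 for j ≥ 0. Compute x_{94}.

16

Computing terms: x_0 = 1, x_1 = 20, x_2 = 4, x_3 = 14, x_4 = 16, x_5 = 12, x_6 = 20.
Since x_6 = x_1 = 20, the sequence is eventually periodic: after a pre-period of length 1 it cycles with period 5.
For j ≥ 1, x_j depends only on (j - 1) mod 5. (94 - 1) mod 5 = 3, so x_{94} = x_4 = 16.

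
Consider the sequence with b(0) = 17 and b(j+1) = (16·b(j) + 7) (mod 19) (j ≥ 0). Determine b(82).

Listing terms: b(0) = 17,  b(1) = 13,  b(2) = 6,  b(3) = 8,  b(4) = 2,  b(5) = 1,  b(6) = 4,  b(7) = 14,  b(8) = 3,  b(9) = 17.
Since b(9) = b(0) = 17, the sequence is periodic with period 9.
(82 - 0) mod 9 = 1, so b(82) = b(1) = 13.

13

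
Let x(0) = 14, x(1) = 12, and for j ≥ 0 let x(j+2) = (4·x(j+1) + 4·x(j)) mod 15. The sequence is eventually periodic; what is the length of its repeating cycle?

Computing terms: x(0) = 14; x(1) = 12; x(2) = 14; x(3) = 14; x(4) = 7; x(5) = 9; x(6) = 4; x(7) = 7; x(8) = 14; x(9) = 9; x(10) = 2; x(11) = 14; x(12) = 4; x(13) = 12; x(14) = 4; x(15) = 4; x(16) = 2; x(17) = 9; x(18) = 14; x(19) = 2; x(20) = 4; x(21) = 9; x(22) = 7; x(23) = 4; x(24) = 14; x(25) = 12.
The sequence repeats with period 24.

24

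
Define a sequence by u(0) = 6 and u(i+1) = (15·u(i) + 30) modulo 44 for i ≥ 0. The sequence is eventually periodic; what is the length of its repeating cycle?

10

We have u(0) = 6,  u(1) = 32,  u(2) = 26,  u(3) = 24,  u(4) = 38,  u(5) = 28,  u(6) = 10,  u(7) = 4,  u(8) = 2,  u(9) = 16,  u(10) = 6.
Since u(10) = u(0) = 6, the sequence is periodic with period 10.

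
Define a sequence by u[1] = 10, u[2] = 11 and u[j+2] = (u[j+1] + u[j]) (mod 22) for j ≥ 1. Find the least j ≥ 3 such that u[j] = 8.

u[1] = 10, u[2] = 11, u[3] = 21, u[4] = 10, u[5] = 9, u[6] = 19, u[7] = 6, u[8] = 3, u[9] = 9, u[10] = 12, u[11] = 21, u[12] = 11, u[13] = 10, u[14] = 21, u[15] = 9, u[16] = 8, u[17] = 17, u[18] = 3, u[19] = 20, u[20] = 1, u[21] = 21, u[22] = 0, u[23] = 21, u[24] = 21, u[25] = 20, u[26] = 19, u[27] = 17, u[28] = 14, u[29] = 9, u[30] = 1, u[31] = 10, u[32] = 11.
Since (u[31], u[32]) = (u[1], u[2]) = (10, 11) (two consecutive terms determine the rest), the sequence is periodic with period 30.
The value 8 first appears (with j ≥ 3) at u[16].

16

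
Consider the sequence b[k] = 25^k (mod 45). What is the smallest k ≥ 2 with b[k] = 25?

b[1] = 25; b[2] = 40; b[3] = 10; b[4] = 25.
The sequence repeats with period 3.
The value 25 next appears (with k ≥ 2) at b[4].

4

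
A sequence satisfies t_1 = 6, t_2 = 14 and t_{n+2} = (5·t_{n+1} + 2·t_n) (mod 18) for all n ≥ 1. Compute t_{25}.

6

Computing terms: t_1 = 6,  t_2 = 14,  t_3 = 10,  t_4 = 6,  t_5 = 14.
Since (t_4, t_5) = (t_1, t_2) = (6, 14) (two consecutive terms determine the rest), the sequence is periodic with period 3.
(25 - 1) mod 3 = 0, so t_{25} = t_1 = 6.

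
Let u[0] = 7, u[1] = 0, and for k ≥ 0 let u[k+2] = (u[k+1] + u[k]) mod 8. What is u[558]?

Computing terms: u[0] = 7,  u[1] = 0,  u[2] = 7,  u[3] = 7,  u[4] = 6,  u[5] = 5,  u[6] = 3,  u[7] = 0,  u[8] = 3,  u[9] = 3,  u[10] = 6,  u[11] = 1,  u[12] = 7,  u[13] = 0.
Since (u[12], u[13]) = (u[0], u[1]) = (7, 0) (two consecutive terms determine the rest), the sequence is periodic with period 12.
So u[558] = u[0 + ((558-0) mod 12)] = u[6] = 3.

3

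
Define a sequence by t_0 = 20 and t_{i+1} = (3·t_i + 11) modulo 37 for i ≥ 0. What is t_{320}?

Computing terms: t_0 = 20; t_1 = 34; t_2 = 2; t_3 = 17; t_4 = 25; t_5 = 12; t_6 = 10; t_7 = 4; t_8 = 23; t_9 = 6; t_{10} = 29; t_{11} = 24; t_{12} = 9; t_{13} = 1; t_{14} = 14; t_{15} = 16; t_{16} = 22; t_{17} = 3; t_{18} = 20.
Since t_{18} = t_0 = 20, the sequence is periodic with period 18.
(320 - 0) mod 18 = 14, so t_{320} = t_{14} = 14.

14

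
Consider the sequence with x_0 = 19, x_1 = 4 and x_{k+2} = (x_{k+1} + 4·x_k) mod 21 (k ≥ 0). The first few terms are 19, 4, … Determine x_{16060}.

x_0 = 19, x_1 = 4, x_2 = 17, x_3 = 12, x_4 = 17, x_5 = 2, x_6 = 7, x_7 = 15, x_8 = 1, x_9 = 19, x_{10} = 2, x_{11} = 15, x_{12} = 2, x_{13} = 20, x_{14} = 7, x_{15} = 3, x_{16} = 10, x_{17} = 1, x_{18} = 20, x_{19} = 3, x_{20} = 20, x_{21} = 11, x_{22} = 7, x_{23} = 9, x_{24} = 16, x_{25} = 10, x_{26} = 11, x_{27} = 9, x_{28} = 11, x_{29} = 5, x_{30} = 7, x_{31} = 6, x_{32} = 13, x_{33} = 16, x_{34} = 5, x_{35} = 6, x_{36} = 5, x_{37} = 8, x_{38} = 7, x_{39} = 18, x_{40} = 4, x_{41} = 13, x_{42} = 8, x_{43} = 18, x_{44} = 8, x_{45} = 17, x_{46} = 7, x_{47} = 12, x_{48} = 19, x_{49} = 4.
Since (x_{48}, x_{49}) = (x_0, x_1) = (19, 4) (two consecutive terms determine the rest), the sequence is periodic with period 48.
So x_{16060} = x_{0 + ((16060-0) mod 48)} = x_{28} = 11.

11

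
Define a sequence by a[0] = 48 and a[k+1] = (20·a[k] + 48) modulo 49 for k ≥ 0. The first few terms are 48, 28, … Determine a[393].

28

a[0] = 48; a[1] = 28; a[2] = 20; a[3] = 7; a[4] = 41; a[5] = 35; a[6] = 13; a[7] = 14; a[8] = 34; a[9] = 42; a[10] = 6; a[11] = 21; a[12] = 27; a[13] = 0; a[14] = 48.
Since a[14] = a[0] = 48, the sequence is periodic with period 14.
So a[393] = a[0 + ((393-0) mod 14)] = a[1] = 28.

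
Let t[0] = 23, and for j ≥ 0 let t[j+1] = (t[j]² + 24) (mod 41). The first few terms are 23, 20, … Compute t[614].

Listing terms: t[0] = 23; t[1] = 20; t[2] = 14; t[3] = 15; t[4] = 3; t[5] = 33; t[6] = 6; t[7] = 19; t[8] = 16; t[9] = 34; t[10] = 32; t[11] = 23.
Since t[11] = t[0] = 23, the sequence is periodic with period 11.
(614 - 0) mod 11 = 9, so t[614] = t[9] = 34.

34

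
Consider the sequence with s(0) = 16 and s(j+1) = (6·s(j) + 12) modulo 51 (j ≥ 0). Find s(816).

33

Listing terms: s(0) = 16; s(1) = 6; s(2) = 48; s(3) = 45; s(4) = 27; s(5) = 21; s(6) = 36; s(7) = 24; s(8) = 3; s(9) = 30; s(10) = 39; s(11) = 42; s(12) = 9; s(13) = 15; s(14) = 0; s(15) = 12; s(16) = 33; s(17) = 6.
Since s(17) = s(1) = 6, the sequence is eventually periodic: after a pre-period of length 1 it cycles with period 16.
For j ≥ 1, s(j) depends only on (j - 1) mod 16. (816 - 1) mod 16 = 15, so s(816) = s(16) = 33.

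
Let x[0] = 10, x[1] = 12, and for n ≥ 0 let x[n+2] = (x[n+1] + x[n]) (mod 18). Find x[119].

We have x[0] = 10; x[1] = 12; x[2] = 4; x[3] = 16; x[4] = 2; x[5] = 0; x[6] = 2; x[7] = 2; x[8] = 4; x[9] = 6; x[10] = 10; x[11] = 16; x[12] = 8; x[13] = 6; x[14] = 14; x[15] = 2; x[16] = 16; x[17] = 0; x[18] = 16; x[19] = 16; x[20] = 14; x[21] = 12; x[22] = 8; x[23] = 2; x[24] = 10; x[25] = 12.
Since (x[24], x[25]) = (x[0], x[1]) = (10, 12) (two consecutive terms determine the rest), the sequence is periodic with period 24.
So x[119] = x[0 + ((119-0) mod 24)] = x[23] = 2.

2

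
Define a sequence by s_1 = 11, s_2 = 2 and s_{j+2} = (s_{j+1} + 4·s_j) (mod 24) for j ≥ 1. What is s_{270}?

22

Listing terms: s_1 = 11; s_2 = 2; s_3 = 22; s_4 = 6; s_5 = 22; s_6 = 22; s_7 = 14; s_8 = 6; s_9 = 14; s_{10} = 14; s_{11} = 22; s_{12} = 6.
Since (s_{11}, s_{12}) = (s_3, s_4) = (22, 6) (two consecutive terms determine the rest), the sequence is eventually periodic: after a pre-period of length 2 it cycles with period 8.
For j ≥ 3, s_j depends only on (j - 3) mod 8. (270 - 3) mod 8 = 3, so s_{270} = s_6 = 22.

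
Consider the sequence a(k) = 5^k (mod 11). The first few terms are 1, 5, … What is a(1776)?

5

Listing terms: a(0) = 1,  a(1) = 5,  a(2) = 3,  a(3) = 4,  a(4) = 9,  a(5) = 1.
Since a(5) = a(0) = 1, the sequence is periodic with period 5.
(1776 - 0) mod 5 = 1, so a(1776) = a(1) = 5.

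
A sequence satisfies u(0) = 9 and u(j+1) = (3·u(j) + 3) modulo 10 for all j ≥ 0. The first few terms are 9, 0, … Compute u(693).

u(0) = 9, u(1) = 0, u(2) = 3, u(3) = 2, u(4) = 9.
Since u(4) = u(0) = 9, the sequence is periodic with period 4.
(693 - 0) mod 4 = 1, so u(693) = u(1) = 0.

0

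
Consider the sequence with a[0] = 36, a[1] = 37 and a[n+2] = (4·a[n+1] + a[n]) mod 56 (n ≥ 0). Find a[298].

a[0] = 36,  a[1] = 37,  a[2] = 16,  a[3] = 45,  a[4] = 28,  a[5] = 45,  a[6] = 40,  a[7] = 37,  a[8] = 20,  a[9] = 5,  a[10] = 40,  a[11] = 53,  a[12] = 28,  a[13] = 53,  a[14] = 16,  a[15] = 5,  a[16] = 36,  a[17] = 37.
Since (a[16], a[17]) = (a[0], a[1]) = (36, 37) (two consecutive terms determine the rest), the sequence is periodic with period 16.
(298 - 0) mod 16 = 10, so a[298] = a[10] = 40.

40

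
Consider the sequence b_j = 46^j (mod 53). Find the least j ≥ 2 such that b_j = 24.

7

Listing terms: b_1 = 46, b_2 = 49, b_3 = 28, b_4 = 16, b_5 = 47, b_6 = 42, b_7 = 24, b_8 = 44, b_9 = 10, b_{10} = 36, b_{11} = 13, b_{12} = 15, b_{13} = 1, b_{14} = 46.
The sequence repeats with period 13.
The value 24 first appears (with j ≥ 2) at b_7.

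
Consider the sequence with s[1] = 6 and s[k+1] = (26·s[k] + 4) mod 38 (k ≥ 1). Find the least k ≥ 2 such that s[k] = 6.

s[1] = 6, s[2] = 8, s[3] = 22, s[4] = 6.
The sequence repeats with period 3.
The value 6 next appears (with k ≥ 2) at s[4].

4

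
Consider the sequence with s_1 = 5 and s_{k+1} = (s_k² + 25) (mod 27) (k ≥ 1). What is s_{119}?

23

We have s_1 = 5,  s_2 = 23,  s_3 = 14,  s_4 = 5.
The sequence repeats with period 3.
So s_{119} = s_{1 + ((119-1) mod 3)} = s_2 = 23.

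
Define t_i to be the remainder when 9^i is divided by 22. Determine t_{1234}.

t_1 = 9; t_2 = 15; t_3 = 3; t_4 = 5; t_5 = 1; t_6 = 9.
Since t_6 = t_1 = 9, the sequence is periodic with period 5.
So t_{1234} = t_{1 + ((1234-1) mod 5)} = t_4 = 5.

5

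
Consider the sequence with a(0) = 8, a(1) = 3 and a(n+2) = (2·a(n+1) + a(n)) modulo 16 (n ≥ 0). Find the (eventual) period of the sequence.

16

a(0) = 8, a(1) = 3, a(2) = 14, a(3) = 15, a(4) = 12, a(5) = 7, a(6) = 10, a(7) = 11, a(8) = 0, a(9) = 11, a(10) = 6, a(11) = 7, a(12) = 4, a(13) = 15, a(14) = 2, a(15) = 3, a(16) = 8, a(17) = 3.
Since (a(16), a(17)) = (a(0), a(1)) = (8, 3) (two consecutive terms determine the rest), the sequence is periodic with period 16.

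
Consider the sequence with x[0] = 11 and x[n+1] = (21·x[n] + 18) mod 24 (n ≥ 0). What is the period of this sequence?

We have x[0] = 11,  x[1] = 9,  x[2] = 15,  x[3] = 21,  x[4] = 3,  x[5] = 9.
Since x[5] = x[1] = 9, the sequence is eventually periodic: after a pre-period of length 1 it cycles with period 4.

4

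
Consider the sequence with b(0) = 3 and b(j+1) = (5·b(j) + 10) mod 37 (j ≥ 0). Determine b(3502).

33

We have b(0) = 3,  b(1) = 25,  b(2) = 24,  b(3) = 19,  b(4) = 31,  b(5) = 17,  b(6) = 21,  b(7) = 4,  b(8) = 30,  b(9) = 12,  b(10) = 33,  b(11) = 27,  b(12) = 34,  b(13) = 32,  b(14) = 22,  b(15) = 9,  b(16) = 18,  b(17) = 26,  b(18) = 29,  b(19) = 7,  b(20) = 8,  b(21) = 13,  b(22) = 1,  b(23) = 15,  b(24) = 11,  b(25) = 28,  b(26) = 2,  b(27) = 20,  b(28) = 36,  b(29) = 5,  b(30) = 35,  b(31) = 0,  b(32) = 10,  b(33) = 23,  b(34) = 14,  b(35) = 6,  b(36) = 3.
The sequence repeats with period 36.
So b(3502) = b(0 + ((3502-0) mod 36)) = b(10) = 33.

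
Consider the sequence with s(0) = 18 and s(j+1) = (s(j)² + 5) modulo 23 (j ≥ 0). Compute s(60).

5

Listing terms: s(0) = 18; s(1) = 7; s(2) = 8; s(3) = 0; s(4) = 5; s(5) = 7.
Since s(5) = s(1) = 7, the sequence is eventually periodic: after a pre-period of length 1 it cycles with period 4.
For j ≥ 1, s(j) depends only on (j - 1) mod 4. (60 - 1) mod 4 = 3, so s(60) = s(4) = 5.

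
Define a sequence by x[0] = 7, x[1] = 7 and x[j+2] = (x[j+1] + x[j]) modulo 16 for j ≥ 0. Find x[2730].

x[0] = 7; x[1] = 7; x[2] = 14; x[3] = 5; x[4] = 3; x[5] = 8; x[6] = 11; x[7] = 3; x[8] = 14; x[9] = 1; x[10] = 15; x[11] = 0; x[12] = 15; x[13] = 15; x[14] = 14; x[15] = 13; x[16] = 11; x[17] = 8; x[18] = 3; x[19] = 11; x[20] = 14; x[21] = 9; x[22] = 7; x[23] = 0; x[24] = 7; x[25] = 7.
Since (x[24], x[25]) = (x[0], x[1]) = (7, 7) (two consecutive terms determine the rest), the sequence is periodic with period 24.
So x[2730] = x[0 + ((2730-0) mod 24)] = x[18] = 3.

3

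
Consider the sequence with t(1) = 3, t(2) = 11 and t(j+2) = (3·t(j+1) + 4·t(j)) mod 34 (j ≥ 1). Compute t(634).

11

Computing terms: t(1) = 3,  t(2) = 11,  t(3) = 11,  t(4) = 9,  t(5) = 3,  t(6) = 11.
The sequence repeats with period 4.
(634 - 1) mod 4 = 1, so t(634) = t(2) = 11.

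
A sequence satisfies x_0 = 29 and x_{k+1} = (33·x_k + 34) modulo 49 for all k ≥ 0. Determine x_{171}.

x_0 = 29, x_1 = 11, x_2 = 5, x_3 = 3, x_4 = 35, x_5 = 13, x_6 = 22, x_7 = 25, x_8 = 26, x_9 = 10, x_{10} = 21, x_{11} = 41, x_{12} = 15, x_{13} = 39, x_{14} = 47, x_{15} = 17, x_{16} = 7, x_{17} = 20, x_{18} = 8, x_{19} = 4, x_{20} = 19, x_{21} = 24, x_{22} = 42, x_{23} = 48, x_{24} = 1, x_{25} = 18, x_{26} = 40, x_{27} = 31, x_{28} = 28, x_{29} = 27, x_{30} = 43, x_{31} = 32, x_{32} = 12, x_{33} = 38, x_{34} = 14, x_{35} = 6, x_{36} = 36, x_{37} = 46, x_{38} = 33, x_{39} = 45, x_{40} = 0, x_{41} = 34, x_{42} = 29.
The sequence repeats with period 42.
(171 - 0) mod 42 = 3, so x_{171} = x_3 = 3.

3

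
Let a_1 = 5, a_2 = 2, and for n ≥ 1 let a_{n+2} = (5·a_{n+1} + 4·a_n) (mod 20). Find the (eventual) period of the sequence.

Computing terms: a_1 = 5, a_2 = 2, a_3 = 10, a_4 = 18, a_5 = 10, a_6 = 2, a_7 = 10.
Since (a_6, a_7) = (a_2, a_3) = (2, 10) (two consecutive terms determine the rest), the sequence is eventually periodic: after a pre-period of length 1 it cycles with period 4.

4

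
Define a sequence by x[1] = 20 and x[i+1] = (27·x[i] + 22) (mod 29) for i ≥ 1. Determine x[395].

We have x[1] = 20; x[2] = 11; x[3] = 0; x[4] = 22; x[5] = 7; x[6] = 8; x[7] = 6; x[8] = 10; x[9] = 2; x[10] = 18; x[11] = 15; x[12] = 21; x[13] = 9; x[14] = 4; x[15] = 14; x[16] = 23; x[17] = 5; x[18] = 12; x[19] = 27; x[20] = 26; x[21] = 28; x[22] = 24; x[23] = 3; x[24] = 16; x[25] = 19; x[26] = 13; x[27] = 25; x[28] = 1; x[29] = 20.
Since x[29] = x[1] = 20, the sequence is periodic with period 28.
(395 - 1) mod 28 = 2, so x[395] = x[3] = 0.

0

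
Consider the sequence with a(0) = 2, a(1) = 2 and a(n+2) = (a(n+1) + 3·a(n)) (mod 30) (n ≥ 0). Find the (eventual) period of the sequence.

Computing terms: a(0) = 2, a(1) = 2, a(2) = 8, a(3) = 14, a(4) = 8, a(5) = 20, a(6) = 14, a(7) = 14, a(8) = 26, a(9) = 8, a(10) = 26, a(11) = 20, a(12) = 8, a(13) = 8, a(14) = 2, a(15) = 26, a(16) = 2, a(17) = 20, a(18) = 26, a(19) = 26, a(20) = 14, a(21) = 2, a(22) = 14, a(23) = 20, a(24) = 2, a(25) = 2.
The sequence repeats with period 24.

24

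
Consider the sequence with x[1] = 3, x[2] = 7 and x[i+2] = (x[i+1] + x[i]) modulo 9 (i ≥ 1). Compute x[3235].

1

x[1] = 3, x[2] = 7, x[3] = 1, x[4] = 8, x[5] = 0, x[6] = 8, x[7] = 8, x[8] = 7, x[9] = 6, x[10] = 4, x[11] = 1, x[12] = 5, x[13] = 6, x[14] = 2, x[15] = 8, x[16] = 1, x[17] = 0, x[18] = 1, x[19] = 1, x[20] = 2, x[21] = 3, x[22] = 5, x[23] = 8, x[24] = 4, x[25] = 3, x[26] = 7.
The sequence repeats with period 24.
(3235 - 1) mod 24 = 18, so x[3235] = x[19] = 1.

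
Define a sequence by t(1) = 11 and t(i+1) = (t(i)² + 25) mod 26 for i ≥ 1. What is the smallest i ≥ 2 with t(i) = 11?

We have t(1) = 11; t(2) = 16; t(3) = 21; t(4) = 24; t(5) = 3; t(6) = 8; t(7) = 11.
The sequence repeats with period 6.
The value 11 next appears (with i ≥ 2) at t(7).

7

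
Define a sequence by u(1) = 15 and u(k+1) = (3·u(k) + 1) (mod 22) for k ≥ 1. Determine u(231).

15

Listing terms: u(1) = 15; u(2) = 2; u(3) = 7; u(4) = 0; u(5) = 1; u(6) = 4; u(7) = 13; u(8) = 18; u(9) = 11; u(10) = 12; u(11) = 15.
Since u(11) = u(1) = 15, the sequence is periodic with period 10.
(231 - 1) mod 10 = 0, so u(231) = u(1) = 15.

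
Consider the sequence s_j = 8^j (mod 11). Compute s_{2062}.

9

Listing terms: s_0 = 1, s_1 = 8, s_2 = 9, s_3 = 6, s_4 = 4, s_5 = 10, s_6 = 3, s_7 = 2, s_8 = 5, s_9 = 7, s_{10} = 1.
Since s_{10} = s_0 = 1, the sequence is periodic with period 10.
So s_{2062} = s_{0 + ((2062-0) mod 10)} = s_2 = 9.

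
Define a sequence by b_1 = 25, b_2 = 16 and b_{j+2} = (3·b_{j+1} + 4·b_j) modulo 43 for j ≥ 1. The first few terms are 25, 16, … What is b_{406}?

Listing terms: b_1 = 25; b_2 = 16; b_3 = 19; b_4 = 35; b_5 = 9; b_6 = 38; b_7 = 21; b_8 = 0; b_9 = 41; b_{10} = 37; b_{11} = 17; b_{12} = 27; b_{13} = 20; b_{14} = 39; b_{15} = 25; b_{16} = 16.
The sequence repeats with period 14.
So b_{406} = b_{1 + ((406-1) mod 14)} = b_{14} = 39.

39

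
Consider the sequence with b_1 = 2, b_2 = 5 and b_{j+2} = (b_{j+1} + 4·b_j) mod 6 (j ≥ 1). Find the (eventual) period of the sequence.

Listing terms: b_1 = 2,  b_2 = 5,  b_3 = 1,  b_4 = 3,  b_5 = 1,  b_6 = 1,  b_7 = 5,  b_8 = 3,  b_9 = 5,  b_{10} = 5,  b_{11} = 1.
Since (b_{10}, b_{11}) = (b_2, b_3) = (5, 1) (two consecutive terms determine the rest), the sequence is eventually periodic: after a pre-period of length 1 it cycles with period 8.

8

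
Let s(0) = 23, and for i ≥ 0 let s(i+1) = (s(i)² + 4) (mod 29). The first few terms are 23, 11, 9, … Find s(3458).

8

Listing terms: s(0) = 23,  s(1) = 11,  s(2) = 9,  s(3) = 27,  s(4) = 8,  s(5) = 10,  s(6) = 17,  s(7) = 3,  s(8) = 13,  s(9) = 28,  s(10) = 5,  s(11) = 0,  s(12) = 4,  s(13) = 20,  s(14) = 27.
Since s(14) = s(3) = 27, the sequence is eventually periodic: after a pre-period of length 3 it cycles with period 11.
For i ≥ 3, s(i) depends only on (i - 3) mod 11. (3458 - 3) mod 11 = 1, so s(3458) = s(4) = 8.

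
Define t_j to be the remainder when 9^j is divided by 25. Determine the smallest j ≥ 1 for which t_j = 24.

We have t_0 = 1; t_1 = 9; t_2 = 6; t_3 = 4; t_4 = 11; t_5 = 24; t_6 = 16; t_7 = 19; t_8 = 21; t_9 = 14; t_{10} = 1.
Since t_{10} = t_0 = 1, the sequence is periodic with period 10.
The value 24 first appears (with j ≥ 1) at t_5.

5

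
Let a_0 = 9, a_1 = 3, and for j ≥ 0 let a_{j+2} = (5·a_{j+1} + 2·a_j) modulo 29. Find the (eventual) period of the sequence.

28

We have a_0 = 9; a_1 = 3; a_2 = 4; a_3 = 26; a_4 = 22; a_5 = 17; a_6 = 13; a_7 = 12; a_8 = 28; a_9 = 19; a_{10} = 6; a_{11} = 10; a_{12} = 4; a_{13} = 11; a_{14} = 5; a_{15} = 18; a_{16} = 13; a_{17} = 14; a_{18} = 9; a_{19} = 15; a_{20} = 6; a_{21} = 2; a_{22} = 22; a_{23} = 27; a_{24} = 5; a_{25} = 21; a_{26} = 28; a_{27} = 8; a_{28} = 9; a_{29} = 3.
The sequence repeats with period 28.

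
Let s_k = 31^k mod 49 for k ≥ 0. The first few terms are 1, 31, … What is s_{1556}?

30

s_0 = 1, s_1 = 31, s_2 = 30, s_3 = 48, s_4 = 18, s_5 = 19, s_6 = 1.
Since s_6 = s_0 = 1, the sequence is periodic with period 6.
(1556 - 0) mod 6 = 2, so s_{1556} = s_2 = 30.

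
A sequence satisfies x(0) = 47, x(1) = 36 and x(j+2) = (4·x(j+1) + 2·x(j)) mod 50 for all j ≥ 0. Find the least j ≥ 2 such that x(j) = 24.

3

Listing terms: x(0) = 47,  x(1) = 36,  x(2) = 38,  x(3) = 24,  x(4) = 22,  x(5) = 36,  x(6) = 38.
Since (x(5), x(6)) = (x(1), x(2)) = (36, 38) (two consecutive terms determine the rest), the sequence is eventually periodic: after a pre-period of length 1 it cycles with period 4.
The value 24 first appears (with j ≥ 2) at x(3).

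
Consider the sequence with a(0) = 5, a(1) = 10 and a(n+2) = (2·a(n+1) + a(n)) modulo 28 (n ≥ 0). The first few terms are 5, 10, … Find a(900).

Listing terms: a(0) = 5,  a(1) = 10,  a(2) = 25,  a(3) = 4,  a(4) = 5,  a(5) = 14,  a(6) = 5,  a(7) = 24,  a(8) = 25,  a(9) = 18,  a(10) = 5,  a(11) = 0,  a(12) = 5,  a(13) = 10.
The sequence repeats with period 12.
(900 - 0) mod 12 = 0, so a(900) = a(0) = 5.

5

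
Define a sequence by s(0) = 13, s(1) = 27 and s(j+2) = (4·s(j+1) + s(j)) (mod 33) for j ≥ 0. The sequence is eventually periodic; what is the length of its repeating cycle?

Computing terms: s(0) = 13; s(1) = 27; s(2) = 22; s(3) = 16; s(4) = 20; s(5) = 30; s(6) = 8; s(7) = 29; s(8) = 25; s(9) = 30; s(10) = 13; s(11) = 16; s(12) = 11; s(13) = 27; s(14) = 20; s(15) = 8; s(16) = 19; s(17) = 18; s(18) = 25; s(19) = 19; s(20) = 2; s(21) = 27; s(22) = 11; s(23) = 5; s(24) = 31; s(25) = 30; s(26) = 19; s(27) = 7; s(28) = 14; s(29) = 30; s(30) = 2; s(31) = 5; s(32) = 22; s(33) = 27; s(34) = 31; s(35) = 19; s(36) = 8; s(37) = 18; s(38) = 14; s(39) = 8; s(40) = 13; s(41) = 27.
Since (s(40), s(41)) = (s(0), s(1)) = (13, 27) (two consecutive terms determine the rest), the sequence is periodic with period 40.

40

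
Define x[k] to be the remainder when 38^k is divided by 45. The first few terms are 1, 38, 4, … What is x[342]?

19

x[0] = 1; x[1] = 38; x[2] = 4; x[3] = 17; x[4] = 16; x[5] = 23; x[6] = 19; x[7] = 2; x[8] = 31; x[9] = 8; x[10] = 34; x[11] = 32; x[12] = 1.
Since x[12] = x[0] = 1, the sequence is periodic with period 12.
So x[342] = x[0 + ((342-0) mod 12)] = x[6] = 19.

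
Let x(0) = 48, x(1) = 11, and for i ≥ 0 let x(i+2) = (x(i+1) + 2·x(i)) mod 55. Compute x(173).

Computing terms: x(0) = 48, x(1) = 11, x(2) = 52, x(3) = 19, x(4) = 13, x(5) = 51, x(6) = 22, x(7) = 14, x(8) = 3, x(9) = 31, x(10) = 37, x(11) = 44, x(12) = 8, x(13) = 41, x(14) = 2, x(15) = 29, x(16) = 33, x(17) = 36, x(18) = 47, x(19) = 9, x(20) = 48, x(21) = 11.
Since (x(20), x(21)) = (x(0), x(1)) = (48, 11) (two consecutive terms determine the rest), the sequence is periodic with period 20.
So x(173) = x(0 + ((173-0) mod 20)) = x(13) = 41.

41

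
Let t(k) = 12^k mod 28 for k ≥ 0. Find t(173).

t(0) = 1, t(1) = 12, t(2) = 4, t(3) = 20, t(4) = 16, t(5) = 24, t(6) = 8, t(7) = 12.
Since t(7) = t(1) = 12, the sequence is eventually periodic: after a pre-period of length 1 it cycles with period 6.
For k ≥ 1, t(k) depends only on (k - 1) mod 6. (173 - 1) mod 6 = 4, so t(173) = t(5) = 24.

24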